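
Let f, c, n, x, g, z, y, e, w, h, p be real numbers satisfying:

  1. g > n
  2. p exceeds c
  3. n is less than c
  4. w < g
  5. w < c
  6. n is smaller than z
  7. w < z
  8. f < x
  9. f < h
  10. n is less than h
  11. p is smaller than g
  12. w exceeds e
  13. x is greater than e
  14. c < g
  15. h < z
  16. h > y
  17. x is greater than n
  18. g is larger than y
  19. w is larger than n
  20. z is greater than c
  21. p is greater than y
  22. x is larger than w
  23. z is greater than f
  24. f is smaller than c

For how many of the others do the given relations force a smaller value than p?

From p the given relations immediately reach c, y.
From those, f, n, w — 5 in total.
From those, e — 6 in total.
No other element is forced below p by the given relations, so the count is 6.

6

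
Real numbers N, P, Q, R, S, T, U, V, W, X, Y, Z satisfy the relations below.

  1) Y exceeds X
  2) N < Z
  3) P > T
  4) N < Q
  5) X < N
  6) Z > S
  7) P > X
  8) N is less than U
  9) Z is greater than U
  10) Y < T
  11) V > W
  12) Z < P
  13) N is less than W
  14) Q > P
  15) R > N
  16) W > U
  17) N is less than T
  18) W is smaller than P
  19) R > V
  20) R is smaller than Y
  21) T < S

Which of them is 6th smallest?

R

Chaining the given pairs: X < N < U < W < V < R < Y < T < S < Z < P < Q.
Counting 6 from the smallest end gives R.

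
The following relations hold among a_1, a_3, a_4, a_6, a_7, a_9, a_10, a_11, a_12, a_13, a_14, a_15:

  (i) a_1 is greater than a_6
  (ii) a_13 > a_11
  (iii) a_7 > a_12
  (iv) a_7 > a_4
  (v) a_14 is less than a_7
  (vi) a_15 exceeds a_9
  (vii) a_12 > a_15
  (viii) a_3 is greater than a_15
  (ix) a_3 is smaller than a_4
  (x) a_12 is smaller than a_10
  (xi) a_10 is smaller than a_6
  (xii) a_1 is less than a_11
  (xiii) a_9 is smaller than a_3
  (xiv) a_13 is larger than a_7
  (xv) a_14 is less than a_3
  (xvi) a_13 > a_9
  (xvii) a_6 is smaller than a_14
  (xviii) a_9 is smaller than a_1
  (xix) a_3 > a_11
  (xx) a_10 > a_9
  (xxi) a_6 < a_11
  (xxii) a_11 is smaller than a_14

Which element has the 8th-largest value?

The consecutive relations fix a unique order: a_9 < a_15 < a_12 < a_10 < a_6 < a_1 < a_11 < a_14 < a_3 < a_4 < a_7 < a_13.
Counting 8 from the largest end gives a_6.

a_6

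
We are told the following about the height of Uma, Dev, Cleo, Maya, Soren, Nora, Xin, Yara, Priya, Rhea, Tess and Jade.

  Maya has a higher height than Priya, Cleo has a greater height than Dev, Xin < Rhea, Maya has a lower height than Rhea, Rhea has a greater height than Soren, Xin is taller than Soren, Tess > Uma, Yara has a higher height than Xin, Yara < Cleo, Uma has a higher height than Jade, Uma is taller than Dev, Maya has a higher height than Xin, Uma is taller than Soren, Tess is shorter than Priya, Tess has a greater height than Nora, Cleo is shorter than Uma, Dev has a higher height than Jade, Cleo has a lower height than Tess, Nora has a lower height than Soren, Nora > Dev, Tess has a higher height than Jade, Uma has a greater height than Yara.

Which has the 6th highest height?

Piecing the relations together gives one ordering: Jade < Dev < Nora < Soren < Xin < Yara < Cleo < Uma < Tess < Priya < Maya < Rhea.
Counting 6 from the largest end gives Cleo.

Cleo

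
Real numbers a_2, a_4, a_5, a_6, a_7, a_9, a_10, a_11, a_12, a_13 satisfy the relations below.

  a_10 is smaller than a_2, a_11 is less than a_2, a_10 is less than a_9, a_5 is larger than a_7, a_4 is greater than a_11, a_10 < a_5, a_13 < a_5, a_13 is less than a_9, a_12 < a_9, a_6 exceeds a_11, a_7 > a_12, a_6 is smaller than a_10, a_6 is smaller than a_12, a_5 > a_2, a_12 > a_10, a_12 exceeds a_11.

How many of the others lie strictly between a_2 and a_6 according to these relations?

Chaining upward from a_6 reaches: a_10, a_12, a_9, a_7, a_5.
Chaining downward from a_2 reaches: a_11, a_10.
Strictly between a_6 and a_2 are those in both lists: a_10 — 1 element.

1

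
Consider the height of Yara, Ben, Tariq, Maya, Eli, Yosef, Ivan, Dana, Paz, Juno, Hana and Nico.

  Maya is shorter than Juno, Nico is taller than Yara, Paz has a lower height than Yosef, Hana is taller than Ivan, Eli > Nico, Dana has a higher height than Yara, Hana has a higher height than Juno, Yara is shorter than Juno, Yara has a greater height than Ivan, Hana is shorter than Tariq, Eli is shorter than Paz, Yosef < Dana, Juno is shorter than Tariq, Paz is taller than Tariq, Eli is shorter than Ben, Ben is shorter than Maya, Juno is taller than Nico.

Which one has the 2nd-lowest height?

Yara

The consecutive relations fix a unique order: Ivan < Yara < Nico < Eli < Ben < Maya < Juno < Hana < Tariq < Paz < Yosef < Dana.
Counting 2 from the smallest end gives Yara.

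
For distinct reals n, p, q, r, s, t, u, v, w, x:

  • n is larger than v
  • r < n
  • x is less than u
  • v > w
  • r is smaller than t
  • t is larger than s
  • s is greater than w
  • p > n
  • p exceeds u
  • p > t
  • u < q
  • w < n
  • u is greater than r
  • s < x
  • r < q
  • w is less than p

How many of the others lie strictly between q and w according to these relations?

3

Chaining upward from w reaches: s, x, u, v, n, t, p.
Chaining downward from q reaches: s, x, r, u.
Strictly between w and q are those in both lists: s, x, u — 3 elements.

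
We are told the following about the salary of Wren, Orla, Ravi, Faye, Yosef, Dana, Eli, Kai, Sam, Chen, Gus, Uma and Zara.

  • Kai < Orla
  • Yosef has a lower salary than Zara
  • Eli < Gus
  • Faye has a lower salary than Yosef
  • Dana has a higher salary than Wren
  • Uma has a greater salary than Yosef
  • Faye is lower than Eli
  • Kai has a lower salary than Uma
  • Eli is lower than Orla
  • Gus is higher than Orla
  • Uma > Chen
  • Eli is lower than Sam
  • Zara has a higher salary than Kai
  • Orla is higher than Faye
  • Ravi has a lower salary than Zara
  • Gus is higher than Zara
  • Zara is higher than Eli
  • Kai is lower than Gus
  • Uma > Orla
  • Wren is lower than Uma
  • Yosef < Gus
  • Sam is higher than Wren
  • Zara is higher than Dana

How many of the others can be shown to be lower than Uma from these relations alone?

Directly below Uma: Chen, Wren, Kai, Yosef, Orla.
One step further: Faye, Eli (7 so far).
No other element is forced below Uma by the given relations, so the count is 7.

7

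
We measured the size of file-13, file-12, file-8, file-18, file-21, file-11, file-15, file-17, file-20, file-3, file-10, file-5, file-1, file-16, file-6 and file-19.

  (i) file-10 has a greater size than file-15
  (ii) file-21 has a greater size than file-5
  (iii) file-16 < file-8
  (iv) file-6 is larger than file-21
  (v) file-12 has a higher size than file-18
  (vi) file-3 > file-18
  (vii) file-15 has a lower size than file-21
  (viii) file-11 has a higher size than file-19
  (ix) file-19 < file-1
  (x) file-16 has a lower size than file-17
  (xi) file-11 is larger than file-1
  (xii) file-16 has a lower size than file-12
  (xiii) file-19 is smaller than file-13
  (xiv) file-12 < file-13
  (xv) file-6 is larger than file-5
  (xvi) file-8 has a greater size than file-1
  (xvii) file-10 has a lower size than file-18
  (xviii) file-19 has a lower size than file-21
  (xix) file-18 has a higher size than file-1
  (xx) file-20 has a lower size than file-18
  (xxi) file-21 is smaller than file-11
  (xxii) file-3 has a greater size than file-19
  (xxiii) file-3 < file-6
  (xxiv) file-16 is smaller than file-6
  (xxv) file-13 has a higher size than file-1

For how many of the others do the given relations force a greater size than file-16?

From file-16 the given relations immediately reach file-17, file-8, file-12, file-6.
From those, file-13 — 5 in total.
No other element is forced above file-16 by the given relations, so the count is 5.

5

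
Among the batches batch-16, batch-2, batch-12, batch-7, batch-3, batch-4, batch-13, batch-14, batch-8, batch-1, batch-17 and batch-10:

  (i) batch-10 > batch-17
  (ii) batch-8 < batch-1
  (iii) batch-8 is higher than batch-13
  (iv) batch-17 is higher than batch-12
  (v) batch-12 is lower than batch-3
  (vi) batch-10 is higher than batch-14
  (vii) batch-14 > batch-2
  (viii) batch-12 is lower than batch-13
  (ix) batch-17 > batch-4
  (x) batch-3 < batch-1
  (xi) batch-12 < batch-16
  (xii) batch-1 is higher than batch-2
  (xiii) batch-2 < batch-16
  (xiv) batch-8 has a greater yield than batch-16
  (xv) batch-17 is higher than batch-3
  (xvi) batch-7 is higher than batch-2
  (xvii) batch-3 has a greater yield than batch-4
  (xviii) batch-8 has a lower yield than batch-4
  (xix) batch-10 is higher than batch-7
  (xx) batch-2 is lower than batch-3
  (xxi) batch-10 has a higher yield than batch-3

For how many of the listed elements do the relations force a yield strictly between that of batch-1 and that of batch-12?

5

Chaining upward from batch-12 reaches: batch-13, batch-16, batch-8, batch-4, batch-3, batch-17, batch-10.
Chaining downward from batch-1 reaches: batch-2, batch-13, batch-16, batch-8, batch-4, batch-3.
Strictly between batch-12 and batch-1 are those in both lists: batch-13, batch-16, batch-8, batch-4, batch-3 — 5 elements.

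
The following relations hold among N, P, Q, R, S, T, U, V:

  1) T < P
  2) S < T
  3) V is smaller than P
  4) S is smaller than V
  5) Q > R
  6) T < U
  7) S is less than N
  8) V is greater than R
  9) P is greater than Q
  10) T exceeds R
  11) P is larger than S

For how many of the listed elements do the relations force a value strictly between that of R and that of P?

Chaining upward from R reaches: T, U, V, Q.
Chaining downward from P reaches: S, T, V, Q.
Strictly between R and P are those in both lists: T, V, Q — 3 elements.

3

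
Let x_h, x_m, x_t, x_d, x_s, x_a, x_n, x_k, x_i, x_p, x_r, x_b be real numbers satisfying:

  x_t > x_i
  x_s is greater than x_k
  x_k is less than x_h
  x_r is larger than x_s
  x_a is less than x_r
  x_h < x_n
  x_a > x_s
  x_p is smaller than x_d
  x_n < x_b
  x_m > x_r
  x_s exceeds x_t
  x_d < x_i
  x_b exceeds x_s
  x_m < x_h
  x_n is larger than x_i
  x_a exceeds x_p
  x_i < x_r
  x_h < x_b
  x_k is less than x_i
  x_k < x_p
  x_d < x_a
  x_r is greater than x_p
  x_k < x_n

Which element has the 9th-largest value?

The consecutive relations fix a unique order: x_k < x_p < x_d < x_i < x_t < x_s < x_a < x_r < x_m < x_h < x_n < x_b.
The 9th largest is x_i.

x_i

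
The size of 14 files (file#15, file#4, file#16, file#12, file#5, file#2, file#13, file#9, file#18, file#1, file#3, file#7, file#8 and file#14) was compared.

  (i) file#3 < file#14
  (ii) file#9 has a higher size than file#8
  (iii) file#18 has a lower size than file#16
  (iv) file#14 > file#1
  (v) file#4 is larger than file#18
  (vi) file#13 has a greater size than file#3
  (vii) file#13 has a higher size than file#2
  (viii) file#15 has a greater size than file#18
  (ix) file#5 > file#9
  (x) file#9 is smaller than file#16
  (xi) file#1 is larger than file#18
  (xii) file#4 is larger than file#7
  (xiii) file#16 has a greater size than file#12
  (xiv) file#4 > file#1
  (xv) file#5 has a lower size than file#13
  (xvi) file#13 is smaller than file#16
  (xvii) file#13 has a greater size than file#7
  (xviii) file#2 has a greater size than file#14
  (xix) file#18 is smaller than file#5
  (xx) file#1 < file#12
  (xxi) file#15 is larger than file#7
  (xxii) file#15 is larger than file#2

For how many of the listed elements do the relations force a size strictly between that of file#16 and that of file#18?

The relations place file#18 below file#16. An element lies strictly between them when it is forced above file#18 and also forced below file#16.
Above file#18: {file#1, file#14, file#4, file#2, file#5, file#13, file#12, file#15}. Below file#16: {file#3, file#1, file#8, file#7, file#14, file#9, file#2, file#5, file#13, file#12}.
Intersection: {file#1, file#14, file#2, file#5, file#13, file#12} — 6.

6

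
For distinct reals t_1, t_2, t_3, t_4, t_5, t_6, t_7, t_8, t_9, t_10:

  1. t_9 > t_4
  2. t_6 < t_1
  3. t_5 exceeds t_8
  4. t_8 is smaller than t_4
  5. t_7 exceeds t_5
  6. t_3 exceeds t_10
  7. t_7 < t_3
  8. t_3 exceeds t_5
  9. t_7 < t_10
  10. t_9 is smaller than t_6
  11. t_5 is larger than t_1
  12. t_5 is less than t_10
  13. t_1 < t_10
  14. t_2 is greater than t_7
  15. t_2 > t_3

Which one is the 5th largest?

Chaining the given pairs: t_8 < t_4 < t_9 < t_6 < t_1 < t_5 < t_7 < t_10 < t_3 < t_2.
Counting 5 from the largest end gives t_5.

t_5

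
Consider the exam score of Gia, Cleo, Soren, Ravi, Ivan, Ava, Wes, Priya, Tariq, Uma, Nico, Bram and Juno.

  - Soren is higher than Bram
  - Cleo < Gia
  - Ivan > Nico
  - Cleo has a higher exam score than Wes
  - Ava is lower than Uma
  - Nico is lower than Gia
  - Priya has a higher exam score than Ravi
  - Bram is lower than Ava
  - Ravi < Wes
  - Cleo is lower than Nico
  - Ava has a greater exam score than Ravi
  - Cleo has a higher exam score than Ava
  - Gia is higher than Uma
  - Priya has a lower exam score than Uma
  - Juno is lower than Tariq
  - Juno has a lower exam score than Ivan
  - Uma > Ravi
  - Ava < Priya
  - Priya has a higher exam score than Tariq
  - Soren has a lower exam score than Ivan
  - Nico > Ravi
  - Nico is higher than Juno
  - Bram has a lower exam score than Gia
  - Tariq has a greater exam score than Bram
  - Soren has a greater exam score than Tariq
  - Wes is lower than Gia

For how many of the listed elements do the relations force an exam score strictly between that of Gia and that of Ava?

4

Chaining upward from Ava reaches: Cleo, Priya, Uma, Nico, Ivan.
Chaining downward from Gia reaches: Bram, Juno, Tariq, Ravi, Wes, Cleo, Priya, Uma, Nico.
Strictly between Ava and Gia are those in both lists: Cleo, Priya, Uma, Nico — 4 elements.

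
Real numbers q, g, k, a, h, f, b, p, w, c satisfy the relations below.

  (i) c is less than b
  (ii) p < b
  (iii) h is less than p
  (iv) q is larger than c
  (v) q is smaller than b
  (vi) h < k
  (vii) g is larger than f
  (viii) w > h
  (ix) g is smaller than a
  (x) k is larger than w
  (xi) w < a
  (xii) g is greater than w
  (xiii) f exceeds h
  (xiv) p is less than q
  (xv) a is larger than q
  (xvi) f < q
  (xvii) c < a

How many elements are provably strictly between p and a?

1

The relations place p below a. An element lies strictly between them when it is forced above p and also forced below a.
Above p: {q, b}. Below a: {h, c, w, f, q, g}.
Intersection: {q} — 1.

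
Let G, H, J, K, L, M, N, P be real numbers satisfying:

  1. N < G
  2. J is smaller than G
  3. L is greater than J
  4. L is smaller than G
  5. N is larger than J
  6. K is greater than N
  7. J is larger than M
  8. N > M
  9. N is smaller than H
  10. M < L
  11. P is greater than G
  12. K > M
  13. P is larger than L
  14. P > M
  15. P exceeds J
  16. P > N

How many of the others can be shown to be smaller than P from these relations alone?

The elements the relations force below P are M, J, N, L, G — no chain reaches any other.
That is 5.

5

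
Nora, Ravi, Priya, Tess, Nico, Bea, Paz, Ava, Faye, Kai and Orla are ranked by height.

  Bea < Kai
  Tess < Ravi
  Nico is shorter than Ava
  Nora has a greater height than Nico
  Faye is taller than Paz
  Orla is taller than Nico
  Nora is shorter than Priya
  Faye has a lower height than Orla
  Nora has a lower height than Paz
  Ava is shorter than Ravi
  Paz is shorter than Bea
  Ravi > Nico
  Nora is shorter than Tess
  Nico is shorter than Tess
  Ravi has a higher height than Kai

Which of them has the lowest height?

Nico

Nora is not least since Nico < Nora; Paz is not least since Nora < Paz; Bea is not least since Paz < Bea; Tess is not least since Nico < Tess; Priya is not least since Nora < Priya; Faye is not least since Paz < Faye; Orla is not least since Nico < Orla; Ava is not least since Nico < Ava; Kai is not least since Bea < Kai; Ravi is not least since Kai < Ravi.
Only Nico has nothing below it, so Nico is the lowest height.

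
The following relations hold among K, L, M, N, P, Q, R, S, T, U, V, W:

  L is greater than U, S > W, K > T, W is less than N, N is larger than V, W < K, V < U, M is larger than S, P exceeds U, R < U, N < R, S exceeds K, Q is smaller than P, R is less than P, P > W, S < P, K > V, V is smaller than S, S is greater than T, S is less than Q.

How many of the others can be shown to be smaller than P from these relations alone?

The elements the relations force below P are T, V, W, K, S, N, R, U, Q — no chain reaches any other.
That is 9.

9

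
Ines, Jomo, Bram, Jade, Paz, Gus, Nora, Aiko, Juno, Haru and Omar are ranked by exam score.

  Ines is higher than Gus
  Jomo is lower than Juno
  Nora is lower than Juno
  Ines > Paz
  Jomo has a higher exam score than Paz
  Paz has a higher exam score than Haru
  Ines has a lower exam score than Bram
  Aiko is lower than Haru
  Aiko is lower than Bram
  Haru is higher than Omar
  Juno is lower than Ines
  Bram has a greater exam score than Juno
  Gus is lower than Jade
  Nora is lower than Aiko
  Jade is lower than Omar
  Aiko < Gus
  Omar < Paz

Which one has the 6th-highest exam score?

Haru

Chaining the given pairs: Nora < Aiko < Gus < Jade < Omar < Haru < Paz < Jomo < Juno < Ines < Bram.
Counting 6 from the largest end gives Haru.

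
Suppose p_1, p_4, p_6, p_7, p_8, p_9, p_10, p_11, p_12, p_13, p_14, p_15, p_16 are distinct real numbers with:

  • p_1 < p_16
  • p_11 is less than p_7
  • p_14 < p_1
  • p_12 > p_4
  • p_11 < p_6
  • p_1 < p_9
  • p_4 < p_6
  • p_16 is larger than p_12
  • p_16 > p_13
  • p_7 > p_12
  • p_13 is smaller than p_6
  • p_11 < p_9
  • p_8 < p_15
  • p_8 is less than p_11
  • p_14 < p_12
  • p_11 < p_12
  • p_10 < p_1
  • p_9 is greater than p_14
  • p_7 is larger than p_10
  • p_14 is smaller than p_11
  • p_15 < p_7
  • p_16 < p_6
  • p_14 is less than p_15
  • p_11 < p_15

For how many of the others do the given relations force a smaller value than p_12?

4

Directly below p_12: p_14, p_11, p_4.
One step further: p_8 (4 so far).
Nothing else is reachable below p_12; 4 in all.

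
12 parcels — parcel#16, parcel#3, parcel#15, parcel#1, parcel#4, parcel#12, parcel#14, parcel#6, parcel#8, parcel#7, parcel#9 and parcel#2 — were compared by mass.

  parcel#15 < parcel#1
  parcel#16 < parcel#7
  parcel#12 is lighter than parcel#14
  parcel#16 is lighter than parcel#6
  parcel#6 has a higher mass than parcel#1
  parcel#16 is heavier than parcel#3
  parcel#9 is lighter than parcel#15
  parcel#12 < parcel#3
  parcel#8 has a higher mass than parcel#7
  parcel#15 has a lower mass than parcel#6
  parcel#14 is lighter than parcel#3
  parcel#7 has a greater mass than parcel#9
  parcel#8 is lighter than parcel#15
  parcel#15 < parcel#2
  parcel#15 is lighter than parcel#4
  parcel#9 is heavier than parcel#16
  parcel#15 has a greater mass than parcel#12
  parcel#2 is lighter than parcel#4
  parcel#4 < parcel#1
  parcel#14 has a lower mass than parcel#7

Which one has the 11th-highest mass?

parcel#14

The consecutive relations fix a unique order: parcel#12 < parcel#14 < parcel#3 < parcel#16 < parcel#9 < parcel#7 < parcel#8 < parcel#15 < parcel#2 < parcel#4 < parcel#1 < parcel#6.
Counting 11 from the largest end gives parcel#14.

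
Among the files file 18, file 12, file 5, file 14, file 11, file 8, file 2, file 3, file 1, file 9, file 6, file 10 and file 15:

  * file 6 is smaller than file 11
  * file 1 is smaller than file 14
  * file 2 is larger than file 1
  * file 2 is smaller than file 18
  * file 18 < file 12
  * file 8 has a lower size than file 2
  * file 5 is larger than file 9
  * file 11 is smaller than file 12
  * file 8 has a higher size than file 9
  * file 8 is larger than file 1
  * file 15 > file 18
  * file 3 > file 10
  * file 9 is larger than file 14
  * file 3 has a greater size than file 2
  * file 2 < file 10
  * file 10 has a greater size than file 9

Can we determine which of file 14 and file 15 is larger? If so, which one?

file 14 < file 9 and file 9 < file 8 give file 14 < file 8.
Then file 8 < file 2 extends the chain to file 2.
Then file 2 < file 18 extends the chain to file 18.
Then file 18 < file 15 extends the chain to file 15.
So file 15 is larger.

file 15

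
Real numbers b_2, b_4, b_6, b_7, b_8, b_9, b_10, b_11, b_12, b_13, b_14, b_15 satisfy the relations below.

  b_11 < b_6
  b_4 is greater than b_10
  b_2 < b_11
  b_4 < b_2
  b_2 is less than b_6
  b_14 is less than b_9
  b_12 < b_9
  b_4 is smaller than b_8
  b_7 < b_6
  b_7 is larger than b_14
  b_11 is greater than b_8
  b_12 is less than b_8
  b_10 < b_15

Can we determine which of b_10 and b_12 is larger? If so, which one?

Following every chain through b_12: above b_12 we get b_9, b_8, b_11, b_6.
b_10 is not reached, and no chain runs the other way from b_10 to b_12.
So the given relations leave the order of b_12 and b_10 undetermined.

undetermined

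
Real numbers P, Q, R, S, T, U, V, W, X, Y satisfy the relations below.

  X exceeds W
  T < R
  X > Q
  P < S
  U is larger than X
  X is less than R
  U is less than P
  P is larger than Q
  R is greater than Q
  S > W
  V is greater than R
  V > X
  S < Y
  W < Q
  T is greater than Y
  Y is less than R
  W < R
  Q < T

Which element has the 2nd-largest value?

R

The consecutive relations fix a unique order: W < Q < X < U < P < S < Y < T < R < V.
The 2nd largest is R.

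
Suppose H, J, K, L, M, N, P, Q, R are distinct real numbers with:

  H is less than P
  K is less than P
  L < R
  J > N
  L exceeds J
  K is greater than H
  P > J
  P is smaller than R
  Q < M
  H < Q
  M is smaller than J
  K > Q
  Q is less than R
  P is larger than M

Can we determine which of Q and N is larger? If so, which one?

undetermined

Following every chain through Q: above Q we get M, K, J, P, L, R; below Q we get H.
N is not reached, and no chain runs the other way from N to Q.
So the given relations leave the order of Q and N undetermined.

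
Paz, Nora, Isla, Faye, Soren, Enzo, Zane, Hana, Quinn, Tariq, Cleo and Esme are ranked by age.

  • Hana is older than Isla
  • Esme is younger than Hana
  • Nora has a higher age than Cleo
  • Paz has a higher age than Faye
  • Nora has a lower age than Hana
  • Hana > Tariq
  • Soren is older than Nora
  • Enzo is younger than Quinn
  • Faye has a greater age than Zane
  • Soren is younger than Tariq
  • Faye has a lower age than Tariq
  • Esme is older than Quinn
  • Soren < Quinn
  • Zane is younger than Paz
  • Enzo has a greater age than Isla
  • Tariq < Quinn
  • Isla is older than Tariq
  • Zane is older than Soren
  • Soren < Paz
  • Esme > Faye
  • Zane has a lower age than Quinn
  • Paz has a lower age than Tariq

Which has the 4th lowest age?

Zane

Piecing the relations together gives one ordering: Cleo < Nora < Soren < Zane < Faye < Paz < Tariq < Isla < Enzo < Quinn < Esme < Hana.
The 4th smallest is Zane.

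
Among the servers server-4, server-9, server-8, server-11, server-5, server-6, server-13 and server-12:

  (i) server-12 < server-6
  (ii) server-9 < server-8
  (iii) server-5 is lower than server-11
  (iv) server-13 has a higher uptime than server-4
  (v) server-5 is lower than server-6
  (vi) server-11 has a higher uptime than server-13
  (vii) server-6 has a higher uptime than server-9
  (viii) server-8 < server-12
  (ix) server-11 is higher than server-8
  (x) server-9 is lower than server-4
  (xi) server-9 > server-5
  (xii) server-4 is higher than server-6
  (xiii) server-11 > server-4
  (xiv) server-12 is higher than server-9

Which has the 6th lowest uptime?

server-4

The consecutive relations fix a unique order: server-5 < server-9 < server-8 < server-12 < server-6 < server-4 < server-13 < server-11.
Counting 6 from the smallest end gives server-4.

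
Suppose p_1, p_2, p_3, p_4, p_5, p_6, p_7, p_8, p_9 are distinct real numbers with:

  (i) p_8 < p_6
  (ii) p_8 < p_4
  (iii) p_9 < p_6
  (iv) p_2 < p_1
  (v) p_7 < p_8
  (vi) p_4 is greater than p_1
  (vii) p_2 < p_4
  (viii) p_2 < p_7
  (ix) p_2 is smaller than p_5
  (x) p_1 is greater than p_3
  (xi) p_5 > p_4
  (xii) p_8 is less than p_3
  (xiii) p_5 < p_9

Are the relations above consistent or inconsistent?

The single ordering p_2 < p_7 < p_8 < p_3 < p_1 < p_4 < p_5 < p_9 < p_6 satisfies every listed relation, so no contradiction arises.

consistent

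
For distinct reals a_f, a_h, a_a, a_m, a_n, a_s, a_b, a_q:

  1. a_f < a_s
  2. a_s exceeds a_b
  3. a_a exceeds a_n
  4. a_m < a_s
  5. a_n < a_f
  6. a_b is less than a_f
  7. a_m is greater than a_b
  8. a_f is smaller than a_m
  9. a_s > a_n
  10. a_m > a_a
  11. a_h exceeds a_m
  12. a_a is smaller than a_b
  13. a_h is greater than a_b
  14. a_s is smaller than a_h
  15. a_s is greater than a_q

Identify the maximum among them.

a_h

Chaining downward from a_h: directly below it, a_b, a_m, a_s; then a_n, a_a, a_q, a_f.
That covers every other element, and nothing is given above a_h, so a_h is the maximum.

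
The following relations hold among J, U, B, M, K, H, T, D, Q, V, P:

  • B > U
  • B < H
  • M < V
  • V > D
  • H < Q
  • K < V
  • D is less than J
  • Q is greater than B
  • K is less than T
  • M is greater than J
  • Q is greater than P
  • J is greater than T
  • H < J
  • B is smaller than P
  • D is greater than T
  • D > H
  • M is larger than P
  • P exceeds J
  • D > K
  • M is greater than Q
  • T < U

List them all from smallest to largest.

Each adjacent pair is fixed by a given relation: K < T; T < U; U < B; B < H; H < D; D < J; J < P; P < Q; Q < M; M < V. Chaining them end to end gives the full order.

K < T < U < B < H < D < J < P < Q < M < V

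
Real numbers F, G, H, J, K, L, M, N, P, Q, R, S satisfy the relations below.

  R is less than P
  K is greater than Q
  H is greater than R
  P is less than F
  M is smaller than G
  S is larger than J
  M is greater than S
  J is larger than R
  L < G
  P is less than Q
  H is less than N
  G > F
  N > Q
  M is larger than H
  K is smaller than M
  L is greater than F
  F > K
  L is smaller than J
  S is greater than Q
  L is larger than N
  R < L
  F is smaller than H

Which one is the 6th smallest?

Piecing the relations together gives one ordering: R < P < Q < K < F < H < N < L < J < S < M < G.
The 6th smallest is H.

H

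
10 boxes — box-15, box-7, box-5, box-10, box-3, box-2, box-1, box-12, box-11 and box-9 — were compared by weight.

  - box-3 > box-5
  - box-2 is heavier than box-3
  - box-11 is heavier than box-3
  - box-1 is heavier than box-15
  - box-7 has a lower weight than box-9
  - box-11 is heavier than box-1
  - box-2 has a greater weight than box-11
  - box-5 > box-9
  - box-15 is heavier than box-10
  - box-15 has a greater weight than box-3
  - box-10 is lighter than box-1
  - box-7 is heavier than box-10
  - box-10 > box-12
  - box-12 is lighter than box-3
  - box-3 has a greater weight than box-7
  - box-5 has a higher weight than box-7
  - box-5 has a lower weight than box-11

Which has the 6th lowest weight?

Piecing the relations together gives one ordering: box-12 < box-10 < box-7 < box-9 < box-5 < box-3 < box-15 < box-1 < box-11 < box-2.
Counting 6 from the smallest end gives box-3.

box-3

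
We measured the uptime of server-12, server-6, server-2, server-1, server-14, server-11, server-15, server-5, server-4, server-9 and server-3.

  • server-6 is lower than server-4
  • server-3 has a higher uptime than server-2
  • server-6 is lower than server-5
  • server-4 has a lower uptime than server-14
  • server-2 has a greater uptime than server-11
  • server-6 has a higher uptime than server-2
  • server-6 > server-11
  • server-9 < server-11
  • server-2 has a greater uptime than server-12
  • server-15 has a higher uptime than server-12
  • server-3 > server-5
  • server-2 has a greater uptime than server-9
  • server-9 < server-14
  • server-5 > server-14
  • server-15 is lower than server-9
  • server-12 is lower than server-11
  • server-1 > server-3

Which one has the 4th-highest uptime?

server-14

The consecutive relations fix a unique order: server-12 < server-15 < server-9 < server-11 < server-2 < server-6 < server-4 < server-14 < server-5 < server-3 < server-1.
Counting 4 from the largest end gives server-14.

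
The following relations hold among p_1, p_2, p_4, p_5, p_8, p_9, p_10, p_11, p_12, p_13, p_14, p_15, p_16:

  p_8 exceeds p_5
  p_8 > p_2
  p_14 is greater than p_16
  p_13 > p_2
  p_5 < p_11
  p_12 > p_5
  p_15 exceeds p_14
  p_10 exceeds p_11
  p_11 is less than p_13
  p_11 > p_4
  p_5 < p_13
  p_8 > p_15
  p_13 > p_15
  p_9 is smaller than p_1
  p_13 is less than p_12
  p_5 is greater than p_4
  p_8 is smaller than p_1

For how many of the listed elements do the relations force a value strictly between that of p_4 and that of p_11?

The relations place p_4 below p_11. An element lies strictly between them when it is forced above p_4 and also forced below p_11.
Above p_4: {p_5, p_8, p_13, p_12, p_1, p_10}. Below p_11: {p_5}.
Intersection: {p_5} — 1.

1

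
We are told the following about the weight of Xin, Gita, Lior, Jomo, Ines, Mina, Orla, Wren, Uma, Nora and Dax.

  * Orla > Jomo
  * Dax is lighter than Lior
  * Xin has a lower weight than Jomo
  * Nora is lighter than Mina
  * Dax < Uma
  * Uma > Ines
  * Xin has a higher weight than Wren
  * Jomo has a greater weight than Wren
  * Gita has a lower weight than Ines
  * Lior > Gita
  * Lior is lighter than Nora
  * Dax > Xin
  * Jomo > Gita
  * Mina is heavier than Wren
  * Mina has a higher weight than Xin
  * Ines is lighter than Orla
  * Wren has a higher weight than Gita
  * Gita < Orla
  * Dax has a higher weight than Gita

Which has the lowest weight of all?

Gita

Wren is not least since Gita < Wren; Xin is not least since Wren < Xin; Dax is not least since Gita < Dax; Lior is not least since Dax < Lior; Nora is not least since Lior < Nora; Jomo is not least since Wren < Jomo; Ines is not least since Gita < Ines; Mina is not least since Xin < Mina; Uma is not least since Dax < Uma; Orla is not least since Ines < Orla.
Only Gita has nothing below it, so Gita is the lowest weight.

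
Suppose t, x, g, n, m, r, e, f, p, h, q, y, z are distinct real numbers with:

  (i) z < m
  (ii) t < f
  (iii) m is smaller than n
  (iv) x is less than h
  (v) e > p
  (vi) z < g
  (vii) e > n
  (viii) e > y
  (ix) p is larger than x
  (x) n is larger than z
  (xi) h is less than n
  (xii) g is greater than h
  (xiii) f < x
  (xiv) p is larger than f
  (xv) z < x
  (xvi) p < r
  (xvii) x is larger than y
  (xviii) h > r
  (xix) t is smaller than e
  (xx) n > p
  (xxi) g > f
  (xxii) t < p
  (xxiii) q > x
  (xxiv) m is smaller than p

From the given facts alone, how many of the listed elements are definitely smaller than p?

6

From p the given relations immediately reach t, m, f, x.
From those, z, y — 6 in total.
Nothing else is reachable below p; 6 in all.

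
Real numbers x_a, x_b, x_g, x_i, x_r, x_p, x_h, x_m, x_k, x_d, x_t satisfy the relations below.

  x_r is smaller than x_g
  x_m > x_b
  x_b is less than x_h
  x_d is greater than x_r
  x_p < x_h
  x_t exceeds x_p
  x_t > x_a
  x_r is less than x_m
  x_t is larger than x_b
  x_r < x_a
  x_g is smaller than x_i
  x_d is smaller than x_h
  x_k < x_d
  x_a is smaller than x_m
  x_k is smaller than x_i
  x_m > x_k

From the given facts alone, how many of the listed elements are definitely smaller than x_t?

4

Directly below x_t: x_b, x_a, x_p.
One step further: x_r (4 so far).
No other element is forced below x_t by the given relations, so the count is 4.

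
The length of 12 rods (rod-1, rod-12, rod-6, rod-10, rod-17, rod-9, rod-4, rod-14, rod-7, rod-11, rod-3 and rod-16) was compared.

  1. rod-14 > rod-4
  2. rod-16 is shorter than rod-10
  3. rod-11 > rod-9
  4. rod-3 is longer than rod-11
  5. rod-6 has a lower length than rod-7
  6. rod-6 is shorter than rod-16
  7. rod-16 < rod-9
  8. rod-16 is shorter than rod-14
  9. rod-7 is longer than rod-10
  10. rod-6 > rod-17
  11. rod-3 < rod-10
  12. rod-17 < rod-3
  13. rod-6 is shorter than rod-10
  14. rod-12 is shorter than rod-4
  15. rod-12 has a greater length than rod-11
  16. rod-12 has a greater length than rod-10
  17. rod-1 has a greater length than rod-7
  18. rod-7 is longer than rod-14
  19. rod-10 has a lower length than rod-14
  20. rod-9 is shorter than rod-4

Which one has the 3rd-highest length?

rod-14

Chaining the given pairs: rod-17 < rod-6 < rod-16 < rod-9 < rod-11 < rod-3 < rod-10 < rod-12 < rod-4 < rod-14 < rod-7 < rod-1.
Counting 3 from the largest end gives rod-14.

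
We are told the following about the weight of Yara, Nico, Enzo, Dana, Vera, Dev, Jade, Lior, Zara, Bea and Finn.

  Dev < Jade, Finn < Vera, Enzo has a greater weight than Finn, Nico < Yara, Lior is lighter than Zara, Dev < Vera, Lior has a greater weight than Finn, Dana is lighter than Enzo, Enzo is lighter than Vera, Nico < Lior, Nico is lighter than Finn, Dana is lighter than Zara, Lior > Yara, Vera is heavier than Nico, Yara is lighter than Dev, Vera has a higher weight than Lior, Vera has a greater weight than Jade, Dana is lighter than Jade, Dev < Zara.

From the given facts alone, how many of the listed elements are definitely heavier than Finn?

The elements the relations force above Finn are Lior, Zara, Enzo, Vera — no chain reaches any other.
That is 4.

4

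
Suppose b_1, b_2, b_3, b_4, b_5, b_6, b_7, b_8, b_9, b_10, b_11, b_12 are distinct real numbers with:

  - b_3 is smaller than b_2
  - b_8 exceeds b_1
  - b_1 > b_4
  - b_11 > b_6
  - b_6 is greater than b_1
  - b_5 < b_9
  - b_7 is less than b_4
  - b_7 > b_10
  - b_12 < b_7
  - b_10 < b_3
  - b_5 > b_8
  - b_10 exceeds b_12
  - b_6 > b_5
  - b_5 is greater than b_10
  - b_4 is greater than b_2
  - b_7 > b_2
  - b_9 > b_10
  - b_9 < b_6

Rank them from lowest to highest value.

Nothing is placed below b_12, so it is least; from there b_12 < b_10; b_10 < b_3; b_3 < b_2; b_2 < b_7; b_7 < b_4; b_4 < b_1; b_1 < b_8; b_8 < b_5; b_5 < b_9; b_9 < b_6; b_6 < b_11, each given directly.

b_12 < b_10 < b_3 < b_2 < b_7 < b_4 < b_1 < b_8 < b_5 < b_9 < b_6 < b_11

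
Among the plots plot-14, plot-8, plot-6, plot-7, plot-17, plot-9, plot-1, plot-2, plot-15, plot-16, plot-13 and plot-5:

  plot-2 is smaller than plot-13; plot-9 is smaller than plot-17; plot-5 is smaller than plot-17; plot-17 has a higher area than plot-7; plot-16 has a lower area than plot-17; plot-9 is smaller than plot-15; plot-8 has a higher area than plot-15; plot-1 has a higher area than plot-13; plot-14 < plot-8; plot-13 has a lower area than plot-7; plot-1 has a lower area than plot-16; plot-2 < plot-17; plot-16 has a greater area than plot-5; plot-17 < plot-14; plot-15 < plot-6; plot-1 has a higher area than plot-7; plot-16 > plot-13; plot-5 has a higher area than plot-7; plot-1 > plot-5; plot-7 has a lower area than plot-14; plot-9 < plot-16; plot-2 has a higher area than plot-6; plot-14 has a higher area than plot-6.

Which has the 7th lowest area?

The consecutive relations fix a unique order: plot-9 < plot-15 < plot-6 < plot-2 < plot-13 < plot-7 < plot-5 < plot-1 < plot-16 < plot-17 < plot-14 < plot-8.
Counting 7 from the smallest end gives plot-5.

plot-5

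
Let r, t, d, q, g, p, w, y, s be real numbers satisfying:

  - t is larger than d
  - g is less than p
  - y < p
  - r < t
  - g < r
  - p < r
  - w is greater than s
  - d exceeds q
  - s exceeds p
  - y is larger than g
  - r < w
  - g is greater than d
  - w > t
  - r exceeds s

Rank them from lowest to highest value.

Nothing is placed below q, so it is least; from there q < d; d < g; g < y; y < p; p < s; s < r; r < t; t < w, each given directly.

q < d < g < y < p < s < r < t < w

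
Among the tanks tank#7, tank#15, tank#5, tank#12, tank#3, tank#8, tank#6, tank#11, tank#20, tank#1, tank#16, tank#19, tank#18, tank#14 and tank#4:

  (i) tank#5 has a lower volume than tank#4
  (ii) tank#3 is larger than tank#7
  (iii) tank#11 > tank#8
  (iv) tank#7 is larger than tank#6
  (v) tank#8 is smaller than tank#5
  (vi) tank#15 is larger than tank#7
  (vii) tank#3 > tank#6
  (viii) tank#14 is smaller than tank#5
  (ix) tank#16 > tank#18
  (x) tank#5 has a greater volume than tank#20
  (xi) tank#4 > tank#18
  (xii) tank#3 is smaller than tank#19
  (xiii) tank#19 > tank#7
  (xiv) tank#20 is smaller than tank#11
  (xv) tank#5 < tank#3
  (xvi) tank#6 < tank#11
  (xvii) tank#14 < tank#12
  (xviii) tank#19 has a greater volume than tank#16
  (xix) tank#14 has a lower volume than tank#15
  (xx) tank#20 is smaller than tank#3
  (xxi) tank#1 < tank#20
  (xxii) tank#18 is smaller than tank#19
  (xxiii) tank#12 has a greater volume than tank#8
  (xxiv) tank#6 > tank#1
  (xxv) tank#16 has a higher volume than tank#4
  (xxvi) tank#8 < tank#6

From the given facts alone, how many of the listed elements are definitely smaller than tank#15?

From tank#15 the given relations immediately reach tank#7, tank#14.
From those, tank#6 — 3 in total.
From those, tank#1, tank#8 — 5 in total.
Nothing else is reachable below tank#15; 5 in all.

5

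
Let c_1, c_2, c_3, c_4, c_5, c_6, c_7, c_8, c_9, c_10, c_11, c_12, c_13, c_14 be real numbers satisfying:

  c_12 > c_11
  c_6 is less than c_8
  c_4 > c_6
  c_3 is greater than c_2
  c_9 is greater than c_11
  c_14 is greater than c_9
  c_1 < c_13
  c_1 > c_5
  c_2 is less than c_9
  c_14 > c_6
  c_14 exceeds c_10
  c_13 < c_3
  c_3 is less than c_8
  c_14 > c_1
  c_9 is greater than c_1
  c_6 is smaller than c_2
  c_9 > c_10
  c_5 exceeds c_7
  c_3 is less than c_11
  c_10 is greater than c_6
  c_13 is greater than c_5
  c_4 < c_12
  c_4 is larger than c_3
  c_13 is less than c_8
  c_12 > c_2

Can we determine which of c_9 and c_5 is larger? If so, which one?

c_5 < c_1 and c_1 < c_13 give c_5 < c_13.
Then c_13 < c_3 extends the chain to c_3.
Then c_3 < c_11 extends the chain to c_11.
Then c_11 < c_9 extends the chain to c_9.
So c_9 is larger.

c_9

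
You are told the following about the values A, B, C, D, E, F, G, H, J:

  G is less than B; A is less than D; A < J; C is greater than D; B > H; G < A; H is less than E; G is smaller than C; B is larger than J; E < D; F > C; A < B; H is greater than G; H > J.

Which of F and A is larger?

F

A < J and J < H give A < H.
Then H < E extends the chain to E.
Then E < D extends the chain to D.
Then D < C extends the chain to C.
With C < F: A < J < H < E < D < C < F.
So A < F; F is the larger of the two.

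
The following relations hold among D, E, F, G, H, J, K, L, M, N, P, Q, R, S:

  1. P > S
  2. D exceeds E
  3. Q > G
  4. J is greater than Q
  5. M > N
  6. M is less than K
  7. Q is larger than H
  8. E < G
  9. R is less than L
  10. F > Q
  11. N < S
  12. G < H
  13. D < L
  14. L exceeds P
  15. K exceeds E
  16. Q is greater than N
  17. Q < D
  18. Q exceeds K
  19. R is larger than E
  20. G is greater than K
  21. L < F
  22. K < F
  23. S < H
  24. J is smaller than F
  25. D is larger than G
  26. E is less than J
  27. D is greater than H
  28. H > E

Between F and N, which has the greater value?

Chaining the given relations: N < M < K < G < H < Q < J < F.
So N < F; F is the larger of the two.

F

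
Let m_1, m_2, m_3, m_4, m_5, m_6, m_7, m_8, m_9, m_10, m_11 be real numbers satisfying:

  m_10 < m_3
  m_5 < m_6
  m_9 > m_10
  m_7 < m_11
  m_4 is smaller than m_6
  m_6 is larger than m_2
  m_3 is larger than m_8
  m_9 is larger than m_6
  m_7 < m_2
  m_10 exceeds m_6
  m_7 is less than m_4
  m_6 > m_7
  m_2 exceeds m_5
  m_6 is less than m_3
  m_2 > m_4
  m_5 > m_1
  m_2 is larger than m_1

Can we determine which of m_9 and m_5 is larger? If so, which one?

m_9

m_5 < m_2 and m_2 < m_6 give m_5 < m_6.
With m_6 < m_10: m_5 < m_2 < m_6 < m_10.
With m_10 < m_9: m_5 < m_2 < m_6 < m_10 < m_9.
So m_9 is larger.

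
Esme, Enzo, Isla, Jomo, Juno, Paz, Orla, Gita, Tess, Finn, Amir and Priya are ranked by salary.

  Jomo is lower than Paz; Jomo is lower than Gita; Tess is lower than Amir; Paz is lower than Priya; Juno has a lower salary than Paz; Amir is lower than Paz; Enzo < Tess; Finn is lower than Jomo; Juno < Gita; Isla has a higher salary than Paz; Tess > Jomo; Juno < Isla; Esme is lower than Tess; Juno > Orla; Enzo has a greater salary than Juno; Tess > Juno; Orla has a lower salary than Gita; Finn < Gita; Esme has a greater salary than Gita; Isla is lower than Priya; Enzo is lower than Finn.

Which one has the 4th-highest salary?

Amir

Piecing the relations together gives one ordering: Orla < Juno < Enzo < Finn < Jomo < Gita < Esme < Tess < Amir < Paz < Isla < Priya.
The 4th largest is Amir.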